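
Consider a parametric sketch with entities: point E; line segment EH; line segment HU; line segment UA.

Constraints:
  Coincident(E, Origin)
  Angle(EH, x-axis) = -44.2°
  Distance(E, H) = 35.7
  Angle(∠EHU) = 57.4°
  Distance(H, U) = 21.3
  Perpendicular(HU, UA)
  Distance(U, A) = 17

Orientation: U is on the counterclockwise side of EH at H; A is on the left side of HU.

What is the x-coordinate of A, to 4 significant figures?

13.22

E is at the origin; EH runs at -44.2° with length 35.7, so H = 35.7·(cos -44.2°, sin -44.2°) = (25.59, -24.89). ∠EHU = 57.4°, so HU runs at -44.2° + (180° − 57.4°) = 78.40° from the x-axis; with |HU| = 21.3, U = H + 21.3·(cos 78.40°, sin 78.40°) = (29.88, -4.024). The perpendicularity gives UA at right angles to HU; with |UA| = 17.0 on the left of HU, A = U + 17.0·(-0.9796, 0.2011) = (13.22, -0.6055). So A.x = 13.22.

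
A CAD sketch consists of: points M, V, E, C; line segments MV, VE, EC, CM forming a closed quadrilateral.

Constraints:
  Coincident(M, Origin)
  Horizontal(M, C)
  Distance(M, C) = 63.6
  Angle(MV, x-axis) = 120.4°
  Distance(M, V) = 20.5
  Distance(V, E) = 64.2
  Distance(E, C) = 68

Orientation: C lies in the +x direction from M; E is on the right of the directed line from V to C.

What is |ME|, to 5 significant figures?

44.260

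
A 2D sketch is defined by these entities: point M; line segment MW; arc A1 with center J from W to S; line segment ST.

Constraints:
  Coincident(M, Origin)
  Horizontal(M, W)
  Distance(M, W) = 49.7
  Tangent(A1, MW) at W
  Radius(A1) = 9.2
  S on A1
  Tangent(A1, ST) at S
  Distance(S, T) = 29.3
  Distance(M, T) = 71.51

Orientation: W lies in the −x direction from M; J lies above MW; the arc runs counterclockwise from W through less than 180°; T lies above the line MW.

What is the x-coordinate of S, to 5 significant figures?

-42.481

Checks: ∠(JW, WM) = 90.00° ✓; |JS| = 9.200 ✓; ∠(JS, ST) = 90.00° ✓; |ST| = 29.30 ✓; |MT| = 71.51 ✓.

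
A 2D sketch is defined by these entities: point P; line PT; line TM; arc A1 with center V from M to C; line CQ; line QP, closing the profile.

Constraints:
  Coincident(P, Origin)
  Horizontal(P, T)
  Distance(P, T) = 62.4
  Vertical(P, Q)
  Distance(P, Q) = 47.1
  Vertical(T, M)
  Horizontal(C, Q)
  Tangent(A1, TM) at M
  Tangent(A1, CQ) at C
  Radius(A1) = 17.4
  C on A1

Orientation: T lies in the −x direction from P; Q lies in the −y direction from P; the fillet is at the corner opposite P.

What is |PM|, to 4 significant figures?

69.11

P is at the origin; P and T share the same y with |PT| = 62.4 and T on the −x side, so T = (-62.40, 0.000). PQ is vertical with |PQ| = 47.1 and Q on the −y side, so Q = (0.000, -47.10). The virtual corner opposite P is at (-62.40, -47.10). A1 meets TM tangentially, so VM is at right angles to TM and A1 meets CQ tangentially, so VC is at right angles to CQ, with radius 17.4, so the center V sits 17.4 in from both sides at V = (-45.00, -29.70). That places the tangent points at M = (-62.40, -29.70) on TM and C = (-45.00, -47.10) on CQ. Then |PM| = |M − P| = 69.11.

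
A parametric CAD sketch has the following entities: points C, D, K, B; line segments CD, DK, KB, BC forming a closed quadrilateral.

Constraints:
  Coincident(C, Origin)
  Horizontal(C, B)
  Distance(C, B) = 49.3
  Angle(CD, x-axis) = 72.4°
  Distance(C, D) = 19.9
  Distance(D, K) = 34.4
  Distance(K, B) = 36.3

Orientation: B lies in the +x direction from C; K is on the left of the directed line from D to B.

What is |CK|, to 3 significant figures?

50.3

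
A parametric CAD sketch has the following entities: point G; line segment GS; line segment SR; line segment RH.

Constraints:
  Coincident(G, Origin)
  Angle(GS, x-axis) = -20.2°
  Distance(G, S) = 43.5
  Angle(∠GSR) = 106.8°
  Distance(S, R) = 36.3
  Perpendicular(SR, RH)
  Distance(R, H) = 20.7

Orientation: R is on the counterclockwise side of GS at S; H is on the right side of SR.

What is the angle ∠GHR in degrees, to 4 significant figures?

38.09°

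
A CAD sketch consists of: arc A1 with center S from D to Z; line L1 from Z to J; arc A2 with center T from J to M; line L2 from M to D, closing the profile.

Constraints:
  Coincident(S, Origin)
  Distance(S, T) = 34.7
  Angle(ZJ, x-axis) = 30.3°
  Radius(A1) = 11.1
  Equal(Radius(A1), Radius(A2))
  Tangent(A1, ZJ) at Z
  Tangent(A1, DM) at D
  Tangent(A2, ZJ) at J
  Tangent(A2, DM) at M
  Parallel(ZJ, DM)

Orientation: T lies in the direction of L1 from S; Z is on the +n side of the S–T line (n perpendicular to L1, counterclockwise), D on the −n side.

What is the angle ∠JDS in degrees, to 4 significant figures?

57.39°

Tangency of A1 to both parallel lines with radius 11.1 puts Z and D at S ± 11.1·n: Z = (-5.600, 9.584), D = (5.600, -9.584). Equal radii place J and M the same way about T: J = T + 11.1·n = (24.36, 27.09), M = T − 11.1·n = (35.56, 7.923). Then cos ∠JDS = DJ·DS / (|DJ||DS|), giving 57.39°.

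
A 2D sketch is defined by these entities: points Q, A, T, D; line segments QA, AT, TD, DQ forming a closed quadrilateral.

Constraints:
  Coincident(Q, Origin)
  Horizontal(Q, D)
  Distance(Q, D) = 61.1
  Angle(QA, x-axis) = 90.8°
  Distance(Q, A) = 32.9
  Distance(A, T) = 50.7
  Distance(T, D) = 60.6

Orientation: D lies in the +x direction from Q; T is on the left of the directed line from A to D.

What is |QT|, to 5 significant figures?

72.560

Checks: |AT| = 50.70 ✓; |TD| = 60.60 ✓.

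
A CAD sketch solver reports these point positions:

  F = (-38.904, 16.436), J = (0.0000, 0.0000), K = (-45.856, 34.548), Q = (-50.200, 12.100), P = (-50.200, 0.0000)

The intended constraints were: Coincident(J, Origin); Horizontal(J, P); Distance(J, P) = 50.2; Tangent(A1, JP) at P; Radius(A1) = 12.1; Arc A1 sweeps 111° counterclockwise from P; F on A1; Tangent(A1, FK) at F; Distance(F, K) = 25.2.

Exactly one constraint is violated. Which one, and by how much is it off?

Distance(F, K) = 25.2 — off by 5.80.

J = (0.00, 0.00) ✓; J.y = 0.00, P.y = 0.00 ✓; |JP| = 50.20 ✓; ∠(QP, PJ) = 90.00° ✓; |QP| = 12.10 ✓; bearing(Q→F) − bearing(Q→P) = 111.0° ✓; |QF| = 12.10 ✓; ∠(QF, FK) = 90.00° ✓; |FK| = 19.40 ✗.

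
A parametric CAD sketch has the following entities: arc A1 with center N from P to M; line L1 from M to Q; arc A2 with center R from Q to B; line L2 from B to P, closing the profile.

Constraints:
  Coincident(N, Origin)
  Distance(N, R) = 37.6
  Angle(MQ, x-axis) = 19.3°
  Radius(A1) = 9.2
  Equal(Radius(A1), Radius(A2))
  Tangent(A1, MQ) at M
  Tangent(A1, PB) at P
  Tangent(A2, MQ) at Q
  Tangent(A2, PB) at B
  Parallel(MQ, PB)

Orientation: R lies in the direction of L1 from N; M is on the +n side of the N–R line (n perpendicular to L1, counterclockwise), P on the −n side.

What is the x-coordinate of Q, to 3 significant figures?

32.4

Tangency of A1 to both parallel lines with radius 9.2 puts M and P at N ± 9.2·n: M = (-3.04, 8.68), P = (3.04, -8.68). Equal radii place Q and B the same way about R: Q = R + 9.2·n = (32.4, 21.1), B = R − 9.2·n = (38.5, 3.74). So Q.x = 32.4.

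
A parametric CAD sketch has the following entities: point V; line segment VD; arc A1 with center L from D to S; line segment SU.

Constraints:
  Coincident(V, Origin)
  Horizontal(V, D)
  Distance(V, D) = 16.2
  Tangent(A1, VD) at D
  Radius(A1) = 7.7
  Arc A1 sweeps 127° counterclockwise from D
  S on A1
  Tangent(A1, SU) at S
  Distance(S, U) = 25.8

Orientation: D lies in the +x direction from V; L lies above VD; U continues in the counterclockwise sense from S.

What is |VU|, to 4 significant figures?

33.64

V is at the origin; V and D share the same y with |VD| = 16.2 and D on the +x side, so D = (16.20, 0.000). Tangency of A1 to VD means the radius LD is perpendicular to VD, so L = D + (0, 7.7) = (16.20, 7.700). On A1, D sits at bearing -90° from L; a 127° counterclockwise sweep puts S at bearing 37°, so S = L + 7.7·(cos 37°, sin 37°) = (22.35, 12.33). The tangent condition forces LS to be normal to SU, so SU runs along (−sin 37°, cos 37°); with |SU| = 25.8, U = (6.823, 32.94). Then |VU| = |U − V| = 33.64.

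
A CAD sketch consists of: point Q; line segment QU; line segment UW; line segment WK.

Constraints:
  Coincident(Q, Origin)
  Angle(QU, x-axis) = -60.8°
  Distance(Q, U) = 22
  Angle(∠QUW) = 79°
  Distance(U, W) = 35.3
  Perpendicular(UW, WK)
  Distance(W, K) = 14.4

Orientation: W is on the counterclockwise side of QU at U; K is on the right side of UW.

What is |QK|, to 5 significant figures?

47.571

Q is at the origin; QU runs at -60.8° with length 22.0, so U = 22.0·(cos -60.8°, sin -60.8°) = (10.733, -19.204). ∠QUW = 79.0°, so UW runs at -60.8° + (180° − 79.0°) = 40.200° from the x-axis; with |UW| = 35.3, W = U + 35.3·(cos 40.200°, sin 40.200°) = (37.695, 3.5804). The perpendicularity gives WK at right angles to UW; with |WK| = 14.4 on the right of UW, K = W + 14.4·(0.64546, -0.76380) = (46.990, -7.4183). Then |QK| = |K − Q| = 47.571.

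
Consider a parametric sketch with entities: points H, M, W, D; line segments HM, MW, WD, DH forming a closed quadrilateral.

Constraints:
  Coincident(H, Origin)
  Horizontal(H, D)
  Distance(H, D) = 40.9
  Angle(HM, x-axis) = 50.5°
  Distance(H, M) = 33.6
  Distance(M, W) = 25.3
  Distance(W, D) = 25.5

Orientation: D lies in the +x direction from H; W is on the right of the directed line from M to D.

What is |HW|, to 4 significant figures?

15.49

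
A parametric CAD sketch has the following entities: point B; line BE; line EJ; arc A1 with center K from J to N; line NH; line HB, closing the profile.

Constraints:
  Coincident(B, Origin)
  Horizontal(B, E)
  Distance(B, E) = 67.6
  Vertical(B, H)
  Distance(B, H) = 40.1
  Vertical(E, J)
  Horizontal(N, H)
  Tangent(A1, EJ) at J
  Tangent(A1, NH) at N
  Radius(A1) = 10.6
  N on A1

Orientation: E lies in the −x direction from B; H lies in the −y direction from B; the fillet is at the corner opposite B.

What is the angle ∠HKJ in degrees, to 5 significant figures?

169.47°

B is at the origin; BE is horizontal with |BE| = 67.6 and E on the −x side, so E = (-67.600, 0.0000). B and H share the same x with |BH| = 40.1 and H on the −y side, so H = (0.0000, -40.100). The virtual corner opposite B is at (-67.600, -40.100). The tangent condition forces KJ to be normal to EJ and the tangent condition forces KN to be normal to NH, with radius 10.6, so the center K sits 10.6 in from both sides at K = (-57.000, -29.500). That places the tangent points at J = (-67.600, -29.500) on EJ and N = (-57.000, -40.100) on NH. Then cos ∠HKJ = KH·KJ / (|KH||KJ|), giving 169.47°.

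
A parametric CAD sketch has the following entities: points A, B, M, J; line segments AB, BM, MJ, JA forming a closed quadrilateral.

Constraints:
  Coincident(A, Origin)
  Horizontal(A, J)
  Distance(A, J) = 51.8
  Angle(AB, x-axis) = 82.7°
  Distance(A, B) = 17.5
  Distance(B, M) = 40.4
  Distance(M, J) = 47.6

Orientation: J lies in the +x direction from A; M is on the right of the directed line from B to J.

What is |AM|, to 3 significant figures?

24.4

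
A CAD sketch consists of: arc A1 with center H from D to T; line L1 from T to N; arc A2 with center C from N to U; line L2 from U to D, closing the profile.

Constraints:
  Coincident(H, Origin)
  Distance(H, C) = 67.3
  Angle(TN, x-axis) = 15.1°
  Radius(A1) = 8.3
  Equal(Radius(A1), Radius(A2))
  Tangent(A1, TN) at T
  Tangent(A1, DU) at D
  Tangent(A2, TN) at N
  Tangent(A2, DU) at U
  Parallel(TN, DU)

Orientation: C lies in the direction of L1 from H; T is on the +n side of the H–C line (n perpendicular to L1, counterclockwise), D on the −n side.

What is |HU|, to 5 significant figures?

67.810

The slot axis is L1's direction at 15.1°, so u = (cos 15.1°, sin 15.1°) = (0.96547, 0.26050) and n = (−sin 15.1°, cos 15.1°) = (-0.26050, 0.96547). H is at the origin and C lies 67.3 along u from H, so C = 67.3·u = (64.976, 17.532). Tangency of A1 to both parallel lines with radius 8.3 puts T and D at H ± 8.3·n: T = (-2.1622, 8.0134), D = (2.1622, -8.0134). Equal radii place N and U the same way about C: N = C + 8.3·n = (62.814, 25.545), U = C − 8.3·n = (67.138, 9.5185). Then |HU| = |U − H| = 67.810.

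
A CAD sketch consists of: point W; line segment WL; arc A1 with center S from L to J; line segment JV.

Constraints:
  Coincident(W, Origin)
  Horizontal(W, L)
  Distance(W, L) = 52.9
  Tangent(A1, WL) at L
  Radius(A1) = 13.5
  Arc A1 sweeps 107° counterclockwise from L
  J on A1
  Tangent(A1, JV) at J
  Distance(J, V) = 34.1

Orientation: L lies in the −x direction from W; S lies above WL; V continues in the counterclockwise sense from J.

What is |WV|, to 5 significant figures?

70.723

W is at the origin; WL is horizontal with |WL| = 52.9 and L on the −x side, so L = (-52.900, 0.0000). The tangent condition forces SL to be normal to WL, so S = L + (0, 13.5) = (-52.900, 13.500). On A1, L sits at bearing -90° from S; a 107° counterclockwise sweep puts J at bearing 17°, so J = S + 13.5·(cos 17°, sin 17°) = (-39.990, 17.447). A1 meets JV tangentially, so SJ is at right angles to JV, so JV runs along (−sin 17°, cos 17°); with |JV| = 34.1, V = (-49.960, 50.057). Then |WV| = |V − W| = 70.723.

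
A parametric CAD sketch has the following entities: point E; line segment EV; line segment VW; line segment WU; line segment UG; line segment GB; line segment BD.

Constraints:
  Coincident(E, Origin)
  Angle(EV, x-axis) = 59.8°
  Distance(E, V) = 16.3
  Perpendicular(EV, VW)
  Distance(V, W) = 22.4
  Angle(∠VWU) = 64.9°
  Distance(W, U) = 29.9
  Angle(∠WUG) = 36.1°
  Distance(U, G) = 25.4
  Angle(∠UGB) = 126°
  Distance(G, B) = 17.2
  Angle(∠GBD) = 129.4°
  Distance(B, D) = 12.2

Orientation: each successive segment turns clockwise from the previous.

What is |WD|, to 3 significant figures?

11.6

E is at the origin; EV runs at 59.8° with length 16.3, so V = (8.20, 14.1). EV is perpendicular to VW, so VW runs at -30.2°; with |VW| = 22.4, W = (27.6, 2.82). ∠VWU = 64.9° gives WU at -145° from the x-axis; with |WU| = 29.9, U = (2.98, -14.2). ∠WUG = 36.1° gives UG at 70.8° from the x-axis; with |UG| = 25.4, G = (11.3, 9.79). ∠UGB = 126.0° gives GB at 16.8° from the x-axis; with |GB| = 17.2, B = (27.8, 14.8). ∠GBD = 129.4° gives BD at -33.8° from the x-axis; with |BD| = 12.2, D = (37.9, 7.97). Then |WD| = |D − W| = 11.6.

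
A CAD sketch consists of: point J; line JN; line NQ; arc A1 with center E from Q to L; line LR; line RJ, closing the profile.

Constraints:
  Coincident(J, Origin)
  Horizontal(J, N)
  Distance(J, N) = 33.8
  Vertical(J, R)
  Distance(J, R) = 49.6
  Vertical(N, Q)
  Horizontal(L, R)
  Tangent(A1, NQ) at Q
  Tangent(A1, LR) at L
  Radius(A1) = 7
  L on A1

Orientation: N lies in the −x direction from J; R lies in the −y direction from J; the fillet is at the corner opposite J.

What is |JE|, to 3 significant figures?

50.3

J is at the origin; JN is horizontal with |JN| = 33.8 and N on the −x side, so N = (-33.8, 0.00). JR is vertical with |JR| = 49.6 and R on the −y side, so R = (0.00, -49.6). The virtual corner opposite J is at (-33.8, -49.6). A1 meets NQ tangentially, so EQ is at right angles to NQ and since A1 is tangent to LR there, EL ⟂ LR, with radius 7.0, so the center E sits 7.0 in from both sides at E = (-26.8, -42.6). Then |JE| = |E − J| = 50.3.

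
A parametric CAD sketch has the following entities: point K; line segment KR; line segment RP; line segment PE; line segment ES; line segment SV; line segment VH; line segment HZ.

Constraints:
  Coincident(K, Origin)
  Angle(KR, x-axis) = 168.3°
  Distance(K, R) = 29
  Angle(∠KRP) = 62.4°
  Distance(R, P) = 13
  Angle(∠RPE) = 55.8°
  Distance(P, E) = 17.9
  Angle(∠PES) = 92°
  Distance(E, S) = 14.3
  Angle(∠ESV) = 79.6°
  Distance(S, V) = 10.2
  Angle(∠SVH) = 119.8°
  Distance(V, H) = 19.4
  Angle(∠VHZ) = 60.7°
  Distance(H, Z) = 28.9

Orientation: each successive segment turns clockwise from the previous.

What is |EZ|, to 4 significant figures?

12.02

K is at the origin; KR runs at 168.3° with length 29.0, so R = (-28.40, 5.881). ∠KRP = 62.4° gives RP at 50.70° from the x-axis; with |RP| = 13.0, P = (-20.16, 15.94). ∠RPE = 55.8° gives PE at -73.50° from the x-axis; with |PE| = 17.9, E = (-15.08, -1.222). ∠PES = 92.0° gives ES at -161.5° from the x-axis; with |ES| = 14.3, S = (-28.64, -5.760). ∠ESV = 79.6° gives SV at 98.10° from the x-axis; with |SV| = 10.2, V = (-30.08, 4.339). ∠SVH = 119.8° gives VH at 37.90° from the x-axis; with |VH| = 19.4, H = (-14.77, 16.26). ∠VHZ = 60.7° gives HZ at -81.40° from the x-axis; with |HZ| = 28.9, Z = (-10.45, -12.32). Then |EZ| = |Z − E| = 12.02.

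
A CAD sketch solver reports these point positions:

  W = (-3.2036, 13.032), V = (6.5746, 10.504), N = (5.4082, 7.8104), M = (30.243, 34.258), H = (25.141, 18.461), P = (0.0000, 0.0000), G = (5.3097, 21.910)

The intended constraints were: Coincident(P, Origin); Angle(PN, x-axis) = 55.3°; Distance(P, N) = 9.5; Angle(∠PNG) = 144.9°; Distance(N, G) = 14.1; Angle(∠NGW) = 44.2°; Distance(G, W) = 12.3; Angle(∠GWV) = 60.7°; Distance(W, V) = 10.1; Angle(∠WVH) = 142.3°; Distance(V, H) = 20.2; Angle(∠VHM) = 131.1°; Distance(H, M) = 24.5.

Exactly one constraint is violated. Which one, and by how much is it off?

Distance(H, M) = 24.5 — off by 7.90.

P = (0.00, 0.00) ✓; PN at 55.30° ✓; |PN| = 9.500 ✓; ∠PNG = 144.9° ✓; |NG| = 14.10 ✓; ∠NGW = 44.20° ✓; |GW| = 12.30 ✓; ∠GWV = 60.70° ✓; |WV| = 10.10 ✓; ∠WVH = 142.3° ✓; |VH| = 20.20 ✓; ∠VHM = 131.1° ✓; |HM| = 16.60 ✗.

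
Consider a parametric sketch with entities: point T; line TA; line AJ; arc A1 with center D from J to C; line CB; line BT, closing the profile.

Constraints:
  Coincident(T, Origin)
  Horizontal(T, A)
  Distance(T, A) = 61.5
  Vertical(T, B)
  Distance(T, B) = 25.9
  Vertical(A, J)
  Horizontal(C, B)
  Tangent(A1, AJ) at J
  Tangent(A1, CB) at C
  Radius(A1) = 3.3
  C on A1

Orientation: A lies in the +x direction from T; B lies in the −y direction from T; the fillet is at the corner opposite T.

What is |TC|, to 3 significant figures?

63.7

The virtual corner opposite T is at (61.5, -25.9). Since A1 is tangent to AJ there, DJ ⟂ AJ and tangency of A1 to CB means the radius DC is perpendicular to CB, with radius 3.3, so the center D sits 3.3 in from both sides at D = (58.2, -22.6). That places the tangent points at J = (61.5, -22.6) on AJ and C = (58.2, -25.9) on CB. Then |TC| = |C − T| = 63.7.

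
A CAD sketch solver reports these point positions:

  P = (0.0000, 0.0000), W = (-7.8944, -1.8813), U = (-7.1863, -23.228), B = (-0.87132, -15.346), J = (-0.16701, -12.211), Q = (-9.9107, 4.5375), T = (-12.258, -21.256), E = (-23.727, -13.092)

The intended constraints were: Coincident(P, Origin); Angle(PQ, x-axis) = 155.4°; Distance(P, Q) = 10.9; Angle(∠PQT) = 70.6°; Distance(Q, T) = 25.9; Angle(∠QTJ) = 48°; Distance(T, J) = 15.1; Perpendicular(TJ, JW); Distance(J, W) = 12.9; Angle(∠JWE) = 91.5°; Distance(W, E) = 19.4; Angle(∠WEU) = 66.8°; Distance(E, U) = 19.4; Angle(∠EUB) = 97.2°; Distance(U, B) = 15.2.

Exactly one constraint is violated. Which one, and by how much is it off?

Distance(U, B) = 15.2 — off by 5.10.

P = (0.00, 0.00) ✓; PQ at 155.4° ✓; |PQ| = 10.90 ✓; ∠PQT = 70.60° ✓; |QT| = 25.90 ✓; ∠QTJ = 48.00° ✓; |TJ| = 15.10 ✓; ∠(TJ, JW) = 90.00° ✓; |JW| = 12.90 ✓; ∠JWE = 91.50° ✓; |WE| = 19.40 ✓; ∠WEU = 66.80° ✓; |EU| = 19.40 ✓; ∠EUB = 97.20° ✓; |UB| = 10.10 ✗.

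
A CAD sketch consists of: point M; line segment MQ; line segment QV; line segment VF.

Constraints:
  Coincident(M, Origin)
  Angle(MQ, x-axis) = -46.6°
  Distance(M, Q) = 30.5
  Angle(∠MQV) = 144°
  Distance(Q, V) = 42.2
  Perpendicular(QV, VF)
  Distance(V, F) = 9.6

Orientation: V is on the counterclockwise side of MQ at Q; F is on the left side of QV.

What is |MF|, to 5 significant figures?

67.392

M is at the origin; MQ runs at -46.6° with length 30.5, so Q = 30.5·(cos -46.6°, sin -46.6°) = (20.956, -22.161). ∠MQV = 144.0°, so QV runs at -46.6° + (180° − 144.0°) = -10.600° from the x-axis; with |QV| = 42.2, V = Q + 42.2·(cos -10.600°, sin -10.600°) = (62.436, -29.923). The perpendicularity gives VF at right angles to QV; with |VF| = 9.6 on the left of QV, F = V + 9.6·(0.18395, 0.98294) = (64.202, -20.487). Then |MF| = |F − M| = 67.392.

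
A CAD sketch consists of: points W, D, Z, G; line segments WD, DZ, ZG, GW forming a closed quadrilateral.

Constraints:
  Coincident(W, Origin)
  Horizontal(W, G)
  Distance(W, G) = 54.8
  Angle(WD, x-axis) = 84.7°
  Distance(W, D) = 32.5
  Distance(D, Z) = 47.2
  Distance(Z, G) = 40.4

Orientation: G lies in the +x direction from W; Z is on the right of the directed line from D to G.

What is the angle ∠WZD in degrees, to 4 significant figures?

35.44°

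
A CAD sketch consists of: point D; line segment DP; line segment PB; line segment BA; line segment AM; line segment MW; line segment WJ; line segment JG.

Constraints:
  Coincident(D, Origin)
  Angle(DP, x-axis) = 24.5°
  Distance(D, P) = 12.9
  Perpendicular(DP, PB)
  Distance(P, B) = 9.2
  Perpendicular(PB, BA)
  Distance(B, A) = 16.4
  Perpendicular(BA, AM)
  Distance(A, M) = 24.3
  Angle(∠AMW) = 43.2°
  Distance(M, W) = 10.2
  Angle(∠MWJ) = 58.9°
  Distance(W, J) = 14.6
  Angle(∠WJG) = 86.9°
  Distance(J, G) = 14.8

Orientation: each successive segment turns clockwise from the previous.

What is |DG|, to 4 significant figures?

23.27

∠MWJ = 58.9° gives WJ at -143.4° from the x-axis; with |WJ| = 14.6, J = (-11.73, -0.2863). ∠WJG = 86.9° gives JG at 123.5° from the x-axis; with |JG| = 14.8, G = (-19.90, 12.06). Then |DG| = |G − D| = 23.27.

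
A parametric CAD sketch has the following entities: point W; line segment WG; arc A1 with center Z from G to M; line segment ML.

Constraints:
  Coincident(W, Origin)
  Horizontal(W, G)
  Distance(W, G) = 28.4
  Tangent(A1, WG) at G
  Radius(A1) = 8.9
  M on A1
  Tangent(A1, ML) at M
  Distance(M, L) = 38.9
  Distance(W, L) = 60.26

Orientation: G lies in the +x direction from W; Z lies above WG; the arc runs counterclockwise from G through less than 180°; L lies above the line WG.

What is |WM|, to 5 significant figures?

38.390

Checks: |ZM| = 8.900 ✓; ∠(ZM, ML) = 90.00° ✓; |ML| = 38.90 ✓; |WL| = 60.26 ✓.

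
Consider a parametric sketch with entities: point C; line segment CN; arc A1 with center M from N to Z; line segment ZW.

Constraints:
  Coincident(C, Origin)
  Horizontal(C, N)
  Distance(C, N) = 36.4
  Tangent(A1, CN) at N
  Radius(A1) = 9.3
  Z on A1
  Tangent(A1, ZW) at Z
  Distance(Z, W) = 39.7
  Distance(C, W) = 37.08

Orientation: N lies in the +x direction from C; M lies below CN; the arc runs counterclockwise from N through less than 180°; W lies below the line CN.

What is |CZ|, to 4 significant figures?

29.04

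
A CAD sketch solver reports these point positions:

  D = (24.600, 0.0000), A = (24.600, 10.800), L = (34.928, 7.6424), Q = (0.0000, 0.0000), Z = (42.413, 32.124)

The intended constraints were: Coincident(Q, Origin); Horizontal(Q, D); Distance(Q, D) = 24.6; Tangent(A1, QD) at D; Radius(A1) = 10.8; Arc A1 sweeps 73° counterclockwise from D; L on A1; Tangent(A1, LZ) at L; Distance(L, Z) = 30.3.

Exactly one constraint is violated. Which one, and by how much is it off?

Distance(L, Z) = 30.3 — off by 4.70.

Q = (0.00, 0.00) ✓; Q.y = 0.00, D.y = 0.00 ✓; |QD| = 24.60 ✓; ∠(AD, DQ) = 90.00° ✓; |AD| = 10.80 ✓; bearing(A→L) − bearing(A→D) = 73.00° ✓; |AL| = 10.80 ✓; ∠(AL, LZ) = 90.00° ✓; |LZ| = 25.60 ✗.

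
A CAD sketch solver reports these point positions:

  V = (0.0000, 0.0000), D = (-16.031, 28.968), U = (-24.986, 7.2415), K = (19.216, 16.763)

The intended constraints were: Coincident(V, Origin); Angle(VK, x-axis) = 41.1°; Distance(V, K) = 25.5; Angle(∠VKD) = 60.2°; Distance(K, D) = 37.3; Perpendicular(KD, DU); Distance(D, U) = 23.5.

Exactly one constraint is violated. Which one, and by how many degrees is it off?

Perpendicular(KD, DU) — off by 3.30°.

V = (0.00, 0.00) ✓; VK at 41.10° ✓; |VK| = 25.50 ✓; ∠VKD = 60.20° ✓; |KD| = 37.30 ✓; ∠(KD, DU) = 86.70° ✗; |DU| = 23.50 ✓.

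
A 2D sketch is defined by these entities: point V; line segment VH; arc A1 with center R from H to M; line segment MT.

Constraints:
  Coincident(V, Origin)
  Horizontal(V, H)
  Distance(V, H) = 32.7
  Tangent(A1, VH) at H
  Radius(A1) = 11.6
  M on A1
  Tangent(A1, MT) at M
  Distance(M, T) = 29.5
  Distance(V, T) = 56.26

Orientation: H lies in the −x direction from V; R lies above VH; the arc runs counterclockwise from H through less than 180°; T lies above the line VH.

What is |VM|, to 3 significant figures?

28.1

V is at the origin; V and H share the same y with |VH| = 32.7 and H on the −x side, so H = (-32.7, 0.00). The tangent condition forces RH to be normal to VH, so R = H + (0, 11.6) = (-32.7, 11.6). Since RM ⟂ MT (tangency), |RT| = √(11.6² + 29.5²) = 31.7 regardless of where M sits on A1. So T lies on both circle(V, 56.26) and circle(R, 31.7); the above-VH intersection is T = (-36.1, 43.1). M is the foot of the tangent from T: M = (-22.4, 17.0).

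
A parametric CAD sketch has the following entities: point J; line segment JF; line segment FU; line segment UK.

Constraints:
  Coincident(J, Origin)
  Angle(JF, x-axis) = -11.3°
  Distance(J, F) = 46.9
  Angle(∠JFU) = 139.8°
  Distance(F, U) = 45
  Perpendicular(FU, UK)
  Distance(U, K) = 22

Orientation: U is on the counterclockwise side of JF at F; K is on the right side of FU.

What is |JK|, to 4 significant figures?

96.25

J is at the origin; JF runs at -11.3° with length 46.9, so F = 46.9·(cos -11.3°, sin -11.3°) = (45.99, -9.190). ∠JFU = 139.8°, so FU runs at -11.3° + (180° − 139.8°) = 28.90° from the x-axis; with |FU| = 45.0, U = F + 45.0·(cos 28.90°, sin 28.90°) = (85.39, 12.56). FU is perpendicular to UK; with |UK| = 22.0 on the right of FU, K = U + 22.0·(0.4833, -0.8755) = (96.02, -6.702). Then |JK| = |K − J| = 96.25.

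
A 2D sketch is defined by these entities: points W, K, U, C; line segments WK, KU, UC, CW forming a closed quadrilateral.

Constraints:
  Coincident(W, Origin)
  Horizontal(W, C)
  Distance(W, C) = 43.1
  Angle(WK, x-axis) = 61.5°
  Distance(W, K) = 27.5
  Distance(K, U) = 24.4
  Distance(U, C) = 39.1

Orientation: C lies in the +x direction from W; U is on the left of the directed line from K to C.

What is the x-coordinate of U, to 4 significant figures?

33.32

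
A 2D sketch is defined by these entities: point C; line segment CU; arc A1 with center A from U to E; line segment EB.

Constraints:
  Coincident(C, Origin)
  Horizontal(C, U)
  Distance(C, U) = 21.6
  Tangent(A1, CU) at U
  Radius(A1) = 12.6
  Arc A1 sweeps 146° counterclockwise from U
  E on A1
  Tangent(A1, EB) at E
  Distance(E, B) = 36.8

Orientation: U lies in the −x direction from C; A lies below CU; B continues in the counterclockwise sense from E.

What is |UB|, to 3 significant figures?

49.5

C is at the origin; C and U share the same y with |CU| = 21.6 and U on the −x side, so U = (-21.6, 0.00). Tangency of A1 to CU means the radius AU is perpendicular to CU, so A = U + (0, -12.6) = (-21.6, -12.6). On A1, U sits at bearing 90° from A; a 146° counterclockwise sweep puts E at bearing 236°, so E = A + 12.6·(cos 236°, sin 236°) = (-28.6, -23.0). Tangency of A1 to EB means the radius AE is perpendicular to EB, so EB runs along (−sin 236°, cos 236°); with |EB| = 36.8, B = (1.86, -43.6). Then |UB| = |B − U| = 49.5.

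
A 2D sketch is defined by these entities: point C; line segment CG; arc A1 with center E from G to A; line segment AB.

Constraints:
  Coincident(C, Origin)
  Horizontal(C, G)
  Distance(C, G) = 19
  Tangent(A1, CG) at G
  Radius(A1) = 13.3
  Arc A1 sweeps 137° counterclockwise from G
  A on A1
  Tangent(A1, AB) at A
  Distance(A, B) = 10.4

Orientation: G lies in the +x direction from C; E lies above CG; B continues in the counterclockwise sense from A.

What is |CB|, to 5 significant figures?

36.414

C is at the origin; CG is horizontal with |CG| = 19.0 and G on the +x side, so G = (19.000, 0.0000). Since A1 is tangent to CG there, EG ⟂ CG, so E = G + (0, 13.3) = (19.000, 13.300). On A1, G sits at bearing -90° from E; a 137° counterclockwise sweep puts A at bearing 47°, so A = E + 13.3·(cos 47°, sin 47°) = (28.071, 23.027). Tangency of A1 to AB means the radius EA is perpendicular to AB, so AB runs along (−sin 47°, cos 47°); with |AB| = 10.4, B = (20.464, 30.120). Then |CB| = |B − C| = 36.414.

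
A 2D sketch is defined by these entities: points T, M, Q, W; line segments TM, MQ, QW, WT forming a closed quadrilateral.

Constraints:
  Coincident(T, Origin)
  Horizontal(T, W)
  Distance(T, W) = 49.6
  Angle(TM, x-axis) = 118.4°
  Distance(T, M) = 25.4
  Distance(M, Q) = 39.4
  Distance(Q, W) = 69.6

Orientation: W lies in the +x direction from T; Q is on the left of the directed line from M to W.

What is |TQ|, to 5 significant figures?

56.660

T is at the origin; T and W share the same y with |TW| = 49.6 and W in +x, so W = (49.6, 0). TM runs at 118.4° with |TM| = 25.4, so M = (-12.081, 22.343). Q is determined by |MQ| = 39.4 and |QW| = 69.6 together: it lies at the intersection of circle(M, 39.4) and circle(W, 69.6). With |MW| = 65.603, the foot of the radical line on MW is 7.7126 from M and the perpendicular offset is √(39.4² − 7.7126²) = 38.638. Taking the left-of-MW solution: Q = (8.3299, 56.044).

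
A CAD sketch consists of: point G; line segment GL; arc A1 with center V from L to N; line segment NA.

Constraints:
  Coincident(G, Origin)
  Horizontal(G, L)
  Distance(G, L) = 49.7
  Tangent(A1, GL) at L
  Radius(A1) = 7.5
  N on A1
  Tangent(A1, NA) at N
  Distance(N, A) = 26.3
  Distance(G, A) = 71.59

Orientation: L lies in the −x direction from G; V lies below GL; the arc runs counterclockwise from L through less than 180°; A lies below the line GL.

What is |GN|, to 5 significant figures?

57.078

G is at the origin; GL is horizontal with |GL| = 49.7 and L on the −x side, so L = (-49.700, 0.0000). A1 meets GL tangentially, so VL is at right angles to GL, so V = L + (0, -7.5) = (-49.700, -7.5000). Since VN ⟂ NA (tangency), |VA| = √(7.5² + 26.3²) = 27.348 regardless of where N sits on A1. So A lies on both circle(G, 71.59) and circle(V, 27.348); the below-GL intersection is A = (-64.888, -30.243). N is the foot of the tangent from A: N = (-56.840, -5.2050).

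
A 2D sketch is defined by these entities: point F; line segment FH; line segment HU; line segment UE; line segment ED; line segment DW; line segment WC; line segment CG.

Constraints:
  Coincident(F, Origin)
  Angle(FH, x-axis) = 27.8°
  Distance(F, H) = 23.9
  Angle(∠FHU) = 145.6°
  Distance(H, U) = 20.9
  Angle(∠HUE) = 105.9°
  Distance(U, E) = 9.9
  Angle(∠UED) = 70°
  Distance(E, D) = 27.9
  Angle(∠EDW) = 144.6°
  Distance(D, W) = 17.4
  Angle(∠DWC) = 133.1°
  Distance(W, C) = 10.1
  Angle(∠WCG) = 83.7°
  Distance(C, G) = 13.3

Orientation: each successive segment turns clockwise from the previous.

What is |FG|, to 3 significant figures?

30.3

F is at the origin; FH runs at 27.8° with length 23.9, so H = (21.1, 11.1). ∠FHU = 145.6° gives HU at -6.60° from the x-axis; with |HU| = 20.9, U = (41.9, 8.74). ∠HUE = 105.9° gives UE at -80.7° from the x-axis; with |UE| = 9.9, E = (43.5, -1.03). ∠UED = 70.0° gives ED at 169° from the x-axis; with |ED| = 27.9, D = (16.1, 4.15). ∠EDW = 144.6° gives DW at 134° from the x-axis; with |DW| = 17.4, W = (4.02, 16.7). ∠DWC = 133.1° gives WC at 87.0° from the x-axis; with |WC| = 10.1, C = (4.55, 26.8). ∠WCG = 83.7° gives CG at -9.30° from the x-axis; with |CG| = 13.3, G = (17.7, 24.6). Then |FG| = |G − F| = 30.3.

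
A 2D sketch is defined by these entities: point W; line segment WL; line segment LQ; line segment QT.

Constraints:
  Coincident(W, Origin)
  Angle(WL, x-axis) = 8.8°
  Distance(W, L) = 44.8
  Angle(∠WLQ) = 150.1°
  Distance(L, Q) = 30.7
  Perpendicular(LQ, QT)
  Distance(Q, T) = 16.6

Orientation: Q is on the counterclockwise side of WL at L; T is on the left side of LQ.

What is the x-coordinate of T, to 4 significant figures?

57.85

W is at the origin; WL runs at 8.8° with length 44.8, so L = 44.8·(cos 8.8°, sin 8.8°) = (44.27, 6.854). ∠WLQ = 150.1°, so LQ runs at 8.8° + (180° − 150.1°) = 38.70° from the x-axis; with |LQ| = 30.7, Q = L + 30.7·(cos 38.70°, sin 38.70°) = (68.23, 26.05). LQ ⟂ QT; with |QT| = 16.6 on the left of LQ, T = Q + 16.6·(-0.6252, 0.7804) = (57.85, 39.00). So T.x = 57.85.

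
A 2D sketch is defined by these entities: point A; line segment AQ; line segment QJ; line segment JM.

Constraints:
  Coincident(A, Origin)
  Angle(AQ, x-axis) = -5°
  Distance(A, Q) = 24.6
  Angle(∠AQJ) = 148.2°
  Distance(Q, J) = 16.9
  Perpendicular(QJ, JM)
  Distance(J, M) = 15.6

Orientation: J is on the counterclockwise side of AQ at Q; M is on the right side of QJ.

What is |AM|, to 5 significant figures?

47.384

A is at the origin; AQ runs at -5.0° with length 24.6, so Q = 24.6·(cos -5.0°, sin -5.0°) = (24.506, -2.1440). ∠AQJ = 148.2°, so QJ runs at -5.0° + (180° − 148.2°) = 26.800° from the x-axis; with |QJ| = 16.9, J = Q + 16.9·(cos 26.800°, sin 26.800°) = (39.591, 5.4758). QJ is perpendicular to JM; with |JM| = 15.6 on the right of QJ, M = J + 15.6·(0.45088, -0.89259) = (46.625, -8.4485). Then |AM| = |M − A| = 47.384.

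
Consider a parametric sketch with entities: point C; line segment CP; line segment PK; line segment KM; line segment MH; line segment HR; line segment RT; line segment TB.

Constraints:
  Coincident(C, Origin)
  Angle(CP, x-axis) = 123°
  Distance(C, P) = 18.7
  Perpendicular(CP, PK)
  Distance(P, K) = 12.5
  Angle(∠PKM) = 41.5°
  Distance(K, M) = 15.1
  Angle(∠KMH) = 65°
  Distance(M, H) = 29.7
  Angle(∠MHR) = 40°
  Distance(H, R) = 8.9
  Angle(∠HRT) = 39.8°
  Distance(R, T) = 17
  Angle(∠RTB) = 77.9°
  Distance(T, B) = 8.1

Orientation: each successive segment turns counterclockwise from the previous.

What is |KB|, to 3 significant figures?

34.6

C is at the origin; CP runs at 123.0° with length 18.7, so P = (-10.2, 15.7). The perpendicularity gives PK at right angles to CP, so PK runs at -147°; with |PK| = 12.5, K = (-20.7, 8.88). ∠PKM = 41.5° gives KM at -8.50° from the x-axis; with |KM| = 15.1, M = (-5.73, 6.64). ∠KMH = 65.0° gives MH at 106° from the x-axis; with |MH| = 29.7, H = (-14.2, 35.1). ∠MHR = 40.0° gives HR at -114° from the x-axis; with |HR| = 8.9, R = (-17.7, 27.0). ∠HRT = 39.8° gives RT at 26.7° from the x-axis; with |RT| = 17.0, T = (-2.53, 34.6). ∠RTB = 77.9° gives TB at 129° from the x-axis; with |TB| = 8.1, B = (-7.61, 40.9). Then |KB| = |B − K| = 34.6.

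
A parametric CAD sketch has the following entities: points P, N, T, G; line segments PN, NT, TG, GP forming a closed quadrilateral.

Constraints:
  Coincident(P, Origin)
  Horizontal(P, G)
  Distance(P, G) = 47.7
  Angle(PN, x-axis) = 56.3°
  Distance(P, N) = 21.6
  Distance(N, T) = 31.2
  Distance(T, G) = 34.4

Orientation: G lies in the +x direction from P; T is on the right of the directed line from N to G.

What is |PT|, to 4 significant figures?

20.49

Checks: |NT| = 31.20 ✓; |TG| = 34.40 ✓.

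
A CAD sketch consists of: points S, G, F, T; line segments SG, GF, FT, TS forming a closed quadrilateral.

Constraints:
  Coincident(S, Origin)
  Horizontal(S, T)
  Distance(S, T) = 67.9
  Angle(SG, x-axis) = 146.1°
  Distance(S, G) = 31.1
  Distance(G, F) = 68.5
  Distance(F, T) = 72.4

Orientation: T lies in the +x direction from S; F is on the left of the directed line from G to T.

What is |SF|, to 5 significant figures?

66.223

S is at the origin; ST is horizontal with |ST| = 67.9 and T in +x, so T = (67.9, 0). SG runs at 146.1° with |SG| = 31.1, so G = (-25.813, 17.346). F is determined by |GF| = 68.5 and |FT| = 72.4 together: it lies at the intersection of circle(G, 68.5) and circle(T, 72.4). With |GT| = 95.305, the foot of the radical line on GT is 44.770 from G and the perpendicular offset is √(68.5² − 44.770²) = 51.845. Taking the left-of-GT solution: F = (27.645, 60.177).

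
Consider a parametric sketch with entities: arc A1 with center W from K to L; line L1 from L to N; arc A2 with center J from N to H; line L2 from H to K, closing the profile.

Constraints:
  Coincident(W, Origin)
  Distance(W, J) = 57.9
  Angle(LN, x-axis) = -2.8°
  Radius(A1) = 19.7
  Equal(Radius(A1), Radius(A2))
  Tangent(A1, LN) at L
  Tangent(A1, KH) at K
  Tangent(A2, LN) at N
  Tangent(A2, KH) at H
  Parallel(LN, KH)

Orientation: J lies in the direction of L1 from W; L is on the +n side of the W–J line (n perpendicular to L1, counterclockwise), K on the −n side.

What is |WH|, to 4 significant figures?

61.16

The slot axis is L1's direction at -2.8°, so u = (cos -2.8°, sin -2.8°) = (0.9988, -0.04885) and n = (−sin -2.8°, cos -2.8°) = (0.04885, 0.9988). W is at the origin and J lies 57.9 along u from W, so J = 57.9·u = (57.83, -2.828). Tangency of A1 to both parallel lines with radius 19.7 puts L and K at W ± 19.7·n: L = (0.9623, 19.68), K = (-0.9623, -19.68). Equal radii place N and H the same way about J: N = J + 19.7·n = (58.79, 16.85), H = J − 19.7·n = (56.87, -22.50). Then |WH| = |H − W| = 61.16.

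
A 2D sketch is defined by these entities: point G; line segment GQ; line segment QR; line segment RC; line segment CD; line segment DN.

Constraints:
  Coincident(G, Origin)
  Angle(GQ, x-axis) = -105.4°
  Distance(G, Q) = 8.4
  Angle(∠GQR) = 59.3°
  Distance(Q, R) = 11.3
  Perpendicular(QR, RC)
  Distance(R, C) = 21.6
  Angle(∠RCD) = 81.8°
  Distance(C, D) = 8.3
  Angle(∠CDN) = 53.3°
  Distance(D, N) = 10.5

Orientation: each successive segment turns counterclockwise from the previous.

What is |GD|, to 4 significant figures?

13.25

G is at the origin; GQ runs at -105.4° with length 8.4, so Q = (-2.231, -8.098). ∠GQR = 59.3° gives QR at 15.30° from the x-axis; with |QR| = 11.3, R = (8.669, -5.117). QR is perpendicular to RC, so RC runs at 105.3°; with |RC| = 21.6, C = (2.969, 15.72). ∠RCD = 81.8° gives CD at -156.5° from the x-axis; with |CD| = 8.3, D = (-4.642, 12.41). Then |GD| = |D − G| = 13.25.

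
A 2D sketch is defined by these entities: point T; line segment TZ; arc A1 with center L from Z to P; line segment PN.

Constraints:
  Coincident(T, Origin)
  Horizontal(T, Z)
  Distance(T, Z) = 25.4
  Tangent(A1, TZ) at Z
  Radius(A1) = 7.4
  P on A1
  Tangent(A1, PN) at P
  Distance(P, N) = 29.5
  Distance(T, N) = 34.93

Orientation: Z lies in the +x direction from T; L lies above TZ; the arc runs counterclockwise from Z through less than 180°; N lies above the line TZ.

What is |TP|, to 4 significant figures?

33.14

T is at the origin; TZ is horizontal with |TZ| = 25.4 and Z on the +x side, so Z = (25.40, 0.000). The tangent condition forces LZ to be normal to TZ, so L = Z + (0, 7.4) = (25.40, 7.400). Since LP ⟂ PN (tangency), |LN| = √(7.4² + 29.5²) = 30.41 regardless of where P sits on A1. So N lies on both circle(T, 34.93) and circle(L, 30.41); the above-TZ intersection is N = (9.821, 33.52). P is the foot of the tangent from N: P = (30.64, 12.62).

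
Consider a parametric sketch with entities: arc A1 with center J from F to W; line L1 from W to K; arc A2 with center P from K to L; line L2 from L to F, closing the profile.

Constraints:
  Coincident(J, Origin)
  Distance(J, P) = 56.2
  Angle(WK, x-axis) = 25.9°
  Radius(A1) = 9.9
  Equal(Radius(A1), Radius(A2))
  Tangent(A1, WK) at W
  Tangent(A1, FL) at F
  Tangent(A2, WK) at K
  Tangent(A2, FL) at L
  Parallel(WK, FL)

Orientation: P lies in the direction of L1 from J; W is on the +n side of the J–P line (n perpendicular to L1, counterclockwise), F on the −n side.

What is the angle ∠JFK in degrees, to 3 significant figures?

70.6°

The slot axis is L1's direction at 25.9°, so u = (cos 25.9°, sin 25.9°) = (0.900, 0.437) and n = (−sin 25.9°, cos 25.9°) = (-0.437, 0.900). J is at the origin and P lies 56.2 along u from J, so P = 56.2·u = (50.6, 24.5). Tangency of A1 to both parallel lines with radius 9.9 puts W and F at J ± 9.9·n: W = (-4.32, 8.91), F = (4.32, -8.91). Equal radii place K and L the same way about P: K = P + 9.9·n = (46.2, 33.5), L = P − 9.9·n = (54.9, 15.6). Then cos ∠JFK = FJ·FK / (|FJ||FK|), giving 70.6°.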